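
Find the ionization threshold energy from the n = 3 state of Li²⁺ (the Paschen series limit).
13.605700 eV

The series limit corresponds to the transition from n = ∞ to n = 3.
This is the highest energy (shortest wavelength) transition in the Paschen series.

E_∞ = 0 eV
E_3 = -13.6057 × 3² / 3² = -13.605700 eV

Energy at series limit:
ΔE = E_∞ - E_3 = 0 - (-13.605700) = 13.605700 eV

This energy equals the ionization energy from the n = 3 state of Li²⁺.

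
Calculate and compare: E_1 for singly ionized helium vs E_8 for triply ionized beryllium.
He⁺ at n = 1 (E = -54.4228 eV)

Using E_n = -13.6057 Z² / n² eV:

He⁺ (Z = 2) at n = 1:
E = -13.6057 × 2² / 1² = -13.6057 × 4 / 1 = -54.4228000 eV

Be³⁺ (Z = 4) at n = 8:
E = -13.6057 × 4² / 8² = -13.6057 × 16 / 64 = -3.4014250 eV

Since -54.4228000 eV < -3.4014250 eV,
He⁺ at n = 1 is more tightly bound (requires more energy to ionize).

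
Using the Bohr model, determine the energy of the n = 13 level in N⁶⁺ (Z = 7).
-3.94485 eV

For hydrogen-like ions, the energy levels scale with Z²:
E_n = -13.6057 Z² / n² eV

For N⁶⁺ (Z = 7) at n = 13:
E_13 = -13.6057 × 7² / 13²
E_13 = -13.6057 × 49 / 169
E_13 = -666.6793 / 169
E_13 = -3.94485 eV

The energy is 49 times more negative than hydrogen at the same n due to the stronger nuclear charge.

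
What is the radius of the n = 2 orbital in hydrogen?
0.2117 nm (or 2.1167 Å)

The Bohr radius formula is:
r_n = n² a₀ / Z

where a₀ = 0.0529177 nm is the Bohr radius.

For H (Z = 1) at n = 2:
r_2 = 2² × 0.0529177 nm / 1
r_2 = 4 × 0.0529177 nm / 1
r_2 = 0.21167 nm / 1
r_2 = 0.2117 nm

The electron orbits at approximately 0.2117 nm from the nucleus.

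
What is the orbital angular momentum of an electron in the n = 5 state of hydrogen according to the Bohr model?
5.27286e-34 J·s (or 5ℏ)

In the Bohr model, angular momentum is quantized:
L = nℏ

where ℏ = h/(2π) = 1.0545718e-34 J·s

For n = 5:
L = 5 × 1.0545718e-34 J·s
L = 5.27286e-34 J·s

This can also be written as L = 5ℏ.
The angular momentum is an integer multiple of the reduced Planck constant.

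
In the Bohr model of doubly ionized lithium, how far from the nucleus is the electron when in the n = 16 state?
4.5156 nm (or 45.1564 Å)

The Bohr radius formula is:
r_n = n² a₀ / Z

where a₀ = 0.0529177 nm is the Bohr radius.

For Li²⁺ (Z = 3) at n = 16:
r_16 = 16² × 0.0529177 nm / 3
r_16 = 256 × 0.0529177 nm / 3
r_16 = 13.54693 nm / 3
r_16 = 4.5156 nm

The electron orbits at approximately 4.5156 nm from the nucleus.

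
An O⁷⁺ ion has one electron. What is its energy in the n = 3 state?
-96.752 eV

For hydrogen-like ions, the energy levels scale with Z²:
E_n = -13.6057 Z² / n² eV

For O⁷⁺ (Z = 8) at n = 3:
E_3 = -13.6057 × 8² / 3²
E_3 = -13.6057 × 64 / 9
E_3 = -870.7648 / 9
E_3 = -96.752 eV

The energy is 64 times more negative than hydrogen at the same n due to the stronger nuclear charge.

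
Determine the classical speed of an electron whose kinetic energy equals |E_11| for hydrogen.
1.98881e+05 m/s (or 0.07% of c)

The binding energy at n = 11 for hydrogen is:
E_11 = -13.6057/11² = -0.112443802 eV
|E_11| = 0.112443802 eV

Convert to Joules:
KE = 0.112443802 eV × (1.602177 × 10⁻¹⁹ J/eV) = 1.8015487e-20 J

Using KE = ½mv²:
v = √(2·KE/m_e)
v = √(2 × 1.8015487e-20 J / 9.10938 × 10⁻³¹ kg)
v = 1.98881e+05 m/s

This is approximately 0.07% the speed of light.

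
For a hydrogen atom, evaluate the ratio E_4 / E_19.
22.5625

Using E_n = -13.6057 Z² / n² eV with Z = 1:

E_4 = -13.6057 / 4² = -13.6057 / 16 = -0.8503562500 eV
E_19 = -13.6057 / 19² = -13.6057 / 361 = -0.0376889197 eV

The ratio is:
E_4/E_19 = (-0.8503562500) / (-0.0376889197)
E_4/E_19 = (-13.6057/16) / (-13.6057/361)
E_4/E_19 = 361/16
E_4/E_19 = 22.5625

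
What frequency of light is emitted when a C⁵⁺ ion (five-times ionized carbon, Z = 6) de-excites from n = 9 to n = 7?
9.5488e+14 Hz

First, find the transition energy:
E_9 = -13.6057 × 6² / 9² = -6.04697778 eV
E_7 = -13.6057 × 6² / 7² = -9.99602449 eV
|ΔE| = |E_7 - E_9| = 3.94904671 eV

Convert to Joules: E = 3.94904671 eV × (1.602177 × 10⁻¹⁹ J/eV) = 6.327072e-19 J

Using E = hf:
f = E/h = 6.327072e-19 J / (6.62607 × 10⁻³⁴ J·s)
f = 9.5488e+14 Hz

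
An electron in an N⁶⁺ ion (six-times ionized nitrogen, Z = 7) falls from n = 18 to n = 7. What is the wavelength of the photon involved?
107.364 nm

First, find the transition energy using E_n = -13.6057 Z² / n² eV:
E_18 = -13.6057 × 7² / 18² = -2.057652 eV
E_7 = -13.6057 × 7² / 7² = -13.605700 eV

Photon energy: |ΔE| = |E_7 - E_18| = 11.548048 eV

Convert to wavelength using E = hc/λ with hc = 1239.84 eV·nm:
λ = hc/E = 1239.84 eV·nm / 11.548048 eV
λ = 107.364 nm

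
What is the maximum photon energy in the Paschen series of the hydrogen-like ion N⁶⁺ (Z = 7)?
74.075 eV

The series limit corresponds to the transition from n = ∞ to n = 3.
This is the highest energy (shortest wavelength) transition in the Paschen series.

E_∞ = 0 eV
E_3 = -13.6057 × 7² / 3² = -74.075 eV

Energy at series limit:
ΔE = E_∞ - E_3 = 0 - (-74.075) = 74.075 eV

This energy equals the ionization energy from the n = 3 state of N⁶⁺.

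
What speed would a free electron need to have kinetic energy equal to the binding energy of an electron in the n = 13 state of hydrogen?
1.683e+05 m/s (or 0.056134% of c)

The binding energy at n = 13 for hydrogen is:
E_13 = -13.6057/13² = -0.08050710 eV
|E_13| = 0.08050710 eV

Convert to Joules:
KE = 0.08050710 eV × (1.602177 × 10⁻¹⁹ J/eV) = 1.28987e-20 J

Using KE = ½mv²:
v = √(2·KE/m_e)
v = √(2 × 1.28987e-20 J / 9.10938 × 10⁻³¹ kg)
v = 1.683e+05 m/s

This is approximately 0.056134% the speed of light.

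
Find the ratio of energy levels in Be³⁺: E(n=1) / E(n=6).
36.000000

Using E_n = -13.6057 Z² / n² eV with Z = 4:

E_1 = -13.6057 × 4² / 1² = -217.6912 / 1 = -217.691200000000 eV
E_6 = -13.6057 × 4² / 6² = -217.6912 / 36 = -6.046977777778 eV

The ratio is:
E_1/E_6 = (-217.691200000000) / (-6.046977777778)
E_1/E_6 = (-217.6912/1) / (-217.6912/36)
E_1/E_6 = 36/1
E_1/E_6 = 36.000000
(Note: the Z² factors cancel in the ratio.)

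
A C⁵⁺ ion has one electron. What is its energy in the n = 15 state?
-2.18 eV

For hydrogen-like ions, the energy levels scale with Z²:
E_n = -13.6057 Z² / n² eV

For C⁵⁺ (Z = 6) at n = 15:
E_15 = -13.6057 × 6² / 15²
E_15 = -13.6057 × 36 / 225
E_15 = -489.8052 / 225
E_15 = -2.18 eV

The energy is 36 times more negative than hydrogen at the same n due to the stronger nuclear charge.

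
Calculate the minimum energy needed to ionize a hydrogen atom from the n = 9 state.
0.17 eV

The ionization energy is the energy needed to remove the electron completely (n → ∞).

For hydrogen, E_n = -13.6057 eV / n².

At n = 9: E_9 = -13.6057 / 9² = -0.16797 eV
At n = ∞: E_∞ = 0 eV

Ionization energy = E_∞ - E_9 = 0 - (-0.16797) = 0.16797 eV
Ionization energy ≈ 0.17 eV

This is also called the binding energy of the electron in state n = 9.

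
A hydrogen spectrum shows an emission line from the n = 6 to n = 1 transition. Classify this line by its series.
Lyman series

The spectral series in hydrogen are named based on the final (lower) energy level:
- Lyman series: n_final = 1 (ultraviolet)
- Balmer series: n_final = 2 (visible/near-UV)
- Paschen series: n_final = 3 (infrared)
- Brackett series: n_final = 4 (infrared)
- Pfund series: n_final = 5 (far infrared)

Since this transition ends at n = 1, it belongs to the Lyman series.

For reference, this 6 → 1 line has photon energy
ΔE = 13.6057 eV × (1/1² - 1/6²) = 13.2278 eV,
corresponding to wavelength λ = hc/ΔE = 1239.84 eV·nm / 13.2278 eV = 93.73 nm in the ultraviolet region.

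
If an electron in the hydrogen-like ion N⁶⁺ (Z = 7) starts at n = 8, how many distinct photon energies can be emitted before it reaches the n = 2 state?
21

The electron can occupy levels n = 2, 3, ..., 8 during de-excitation — that is m = 8 - 2 + 1 = 7 distinct levels.

The number of distinct spectral lines equals the number of ways to choose 2 of these m levels (each pair gives one possible emission transition):

Number of lines = m(m-1)/2 = 7×6/2 = 21

These correspond to all possible transitions between the 7 levels:
8 → 7, 8 → 6, 8 → 5, 8 → 4, 8 → 3, 8 → 2, 7 → 6, 7 → 5...

Each transition produces a photon with a unique energy (and thus wavelength). This count does not depend on Z.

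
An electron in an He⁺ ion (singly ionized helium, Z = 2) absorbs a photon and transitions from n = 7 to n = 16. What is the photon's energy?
0.90 eV

The energy levels of a hydrogen-like atom are E_n = -13.6057 Z² eV / n².

Energy at n = 7: E_7 = -13.6057 × 2² / 7² = -1.11067 eV
Energy at n = 16: E_16 = -13.6057 × 2² / 16² = -0.21259 eV

The excitation energy is the difference:
ΔE = E_16 - E_7
ΔE = -0.21259 - (-1.11067)
ΔE = 0.90 eV

Since this is positive, energy must be absorbed (photon absorption).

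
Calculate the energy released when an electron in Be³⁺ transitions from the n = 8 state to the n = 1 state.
214.290 eV

The energy levels are E_n = -13.6057 Z² eV / n².

Energy at n = 8: E_8 = -13.6057 × 4² / 8² = -3.401425 eV
Energy at n = 1: E_1 = -13.6057 × 4² / 1² = -217.691200 eV

For emission (electron falling to lower state), the photon energy is:
E_photon = E_8 - E_1 = |-3.401425 - (-217.691200)|
E_photon = 214.290 eV

This energy is carried away by the emitted photon.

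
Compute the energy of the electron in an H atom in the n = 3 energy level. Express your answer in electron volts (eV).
-1.5117 eV

The energy levels of a hydrogen-like atom are given by:
E_n = -13.6057 eV / n²

For n = 3:
E_3 = -13.6057 eV / 3²
E_3 = -13.6057 eV / 9
E_3 = -1.5117 eV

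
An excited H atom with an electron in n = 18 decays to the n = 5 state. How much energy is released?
0.502 eV

The energy levels are E_n = -13.6057 eV / n².

Energy at n = 18: E_18 = -13.6057 / 18² = -0.041993 eV
Energy at n = 5: E_5 = -13.6057 / 5² = -0.544228 eV

For emission (electron falling to lower state), the photon energy is:
E_photon = E_18 - E_5 = |-0.041993 - (-0.544228)|
E_photon = 0.502 eV

This energy is carried away by the emitted photon.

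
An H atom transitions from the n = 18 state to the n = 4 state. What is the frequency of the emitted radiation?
1.95461e+14 Hz

First, find the transition energy:
E_18 = -13.6057 / 18² = -0.041992901 eV
E_4 = -13.6057 / 4² = -0.850356250 eV
|ΔE| = |E_4 - E_18| = 0.808363349 eV

Convert to Joules: E = 0.808363349 eV × (1.602177 × 10⁻¹⁹ J/eV) = 1.2951412e-19 J

Using E = hf:
f = E/h = 1.2951412e-19 J / (6.62607 × 10⁻³⁴ J·s)
f = 1.95461e+14 Hz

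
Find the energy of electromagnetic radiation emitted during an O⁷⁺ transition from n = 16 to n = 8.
10.204275 eV

The energy levels are E_n = -13.6057 Z² eV / n².

Energy at n = 16: E_16 = -13.6057 × 8² / 16² = -3.401425000 eV
Energy at n = 8: E_8 = -13.6057 × 8² / 8² = -13.605700000 eV

For emission (electron falling to lower state), the photon energy is:
E_photon = E_16 - E_8 = |-3.401425000 - (-13.605700000)|
E_photon = 10.204275 eV

This energy is carried away by the emitted photon.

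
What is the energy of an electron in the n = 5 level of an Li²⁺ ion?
-4.898052 eV

For hydrogen-like ions, the energy levels scale with Z²:
E_n = -13.6057 Z² / n² eV

For Li²⁺ (Z = 3) at n = 5:
E_5 = -13.6057 × 3² / 5²
E_5 = -13.6057 × 9 / 25
E_5 = -122.4513 / 25
E_5 = -4.898052 eV

The energy is 9 times more negative than hydrogen at the same n due to the stronger nuclear charge.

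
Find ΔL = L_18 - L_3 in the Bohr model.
1.582e-33 J·s (or 15ℏ)

In the Bohr model, L_n = nℏ where ℏ = 1.05457e-34 J·s.

L_18 = 18ℏ = 1.89823e-33 J·s
L_3 = 3ℏ = 3.16371e-34 J·s

ΔL = L_18 - L_3 = (18 - 3)ℏ = 15ℏ
ΔL = 15 × 1.05457e-34 J·s = 1.582e-33 J·s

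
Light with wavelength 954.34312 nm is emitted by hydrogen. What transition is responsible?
n = 8 → n = 3

First, find the photon energy from the wavelength (hc = 1239.84 eV·nm):
E = hc/λ = 1239.84 eV·nm / 954.34312 nm = 1.2991554 eV

The energy levels of hydrogen satisfy E_n = -13.6057 / n² eV, so an emission n_i → n_f releases
ΔE = 13.6057 × (1/n_f² − 1/n_i²) eV.

Setting ΔE equal to the photon energy:
1/n_f² − 1/n_i² = 1.2991554 / 13.6057 = 0.095486112

Since 1/n_i² must be positive, we need 1/n_f² > 0.095486112, i.e. n_f ≤ 3. For each allowed n_f, solve n_i = (1/n_f² − 0.095486112)^(−1/2) and check whether it is a whole number:
  n_f = 1: 1/n_i² = 1.000000000 − 0.095486112 = 0.904513888 → n_i = 1.051  (not an integer) ✗
  n_f = 2: 1/n_i² = 0.250000000 − 0.095486112 = 0.154513888 → n_i = 2.544  (not an integer) ✗
  n_f = 3: 1/n_i² = 0.111111111 − 0.095486112 = 0.015624999 → n_i = 8.000  → integer, n_i = 8 ✓

Only n_f = 3 gives an integer upper level, n_i = 8.

The transition is from n = 8 to n = 3 (emission).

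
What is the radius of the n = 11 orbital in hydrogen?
6.4030 nm (or 64.0304 Å)

The Bohr radius formula is:
r_n = n² a₀ / Z

where a₀ = 0.0529177 nm is the Bohr radius.

For H (Z = 1) at n = 11:
r_11 = 11² × 0.0529177 nm / 1
r_11 = 121 × 0.0529177 nm / 1
r_11 = 6.40304 nm / 1
r_11 = 6.4030 nm

The electron orbits at approximately 6.4030 nm from the nucleus.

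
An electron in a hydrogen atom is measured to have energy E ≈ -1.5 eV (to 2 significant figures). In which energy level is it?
n = 3

The exact energy levels follow E_n = -13.6057 eV / n².

The measured value (-1.5 eV) is reported to only 2 significant figures, so we must test candidate n values and see which one matches to that precision.

Candidate energies:
  n = 1:  E = -13.6057/1² = -13.60570 eV
  n = 2:  E = -13.6057/2² = -3.40143 eV
  n = 3:  E = -13.6057/3² = -1.51174 eV  ← matches
  n = 4:  E = -13.6057/4² = -0.85036 eV
  n = 5:  E = -13.6057/5² = -0.54423 eV

Checking against the measurement of -1.5 eV (2 sig figs), only n = 3 agrees:
E_3 = -1.51174 eV, which rounds to -1.5 eV ✓

Therefore n = 3.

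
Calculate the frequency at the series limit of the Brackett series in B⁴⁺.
5.14e+15 Hz

The series limit corresponds to the transition from n = ∞ to n = 4.
This is the highest energy (shortest wavelength) transition in the Brackett series.

E_∞ = 0 eV
E_4 = -13.6057 × 5² / 4² = -21.2589 eV

Energy at series limit:
ΔE = E_∞ - E_4 = 0 - (-21.2589) = 21.2589 eV
E = 21.2589 eV × (1.602177 × 10⁻¹⁹ J/eV) = 3.4061e-18 J
f = E/h = 3.4061e-18 J / (6.62607 × 10⁻³⁴ J·s) = 5.14e+15 Hz

This energy equals the ionization energy from the n = 4 state of B⁴⁺.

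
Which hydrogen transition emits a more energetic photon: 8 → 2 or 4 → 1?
4 → 1

Calculate the energy for each transition:

Transition 8 → 2:
ΔE₁ = |E_2 - E_8| = |-13.6057/2² - (-13.6057/8²)|
ΔE₁ = |-3.4014250000 - (-0.2125890625)| = 3.1888359 eV

Transition 4 → 1:
ΔE₂ = |E_1 - E_4| = |-13.6057/1² - (-13.6057/4²)|
ΔE₂ = |-13.6057000000 - (-0.8503562500)| = 12.7553438 eV

Since 12.7553438 eV > 3.1888359 eV, the transition 4 → 1 emits the more energetic photon.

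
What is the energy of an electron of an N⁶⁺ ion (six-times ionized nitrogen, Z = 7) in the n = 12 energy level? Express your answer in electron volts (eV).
-4.6297 eV

The energy levels of a hydrogen-like atom are given by:
E_n = -13.6057 Z² / n² eV  (with Z = 7 for N⁶⁺)

For n = 12:
E_12 = -13.6057 × 7² / 12²
E_12 = -13.6057 × 49 / 144
E_12 = -4.6297 eV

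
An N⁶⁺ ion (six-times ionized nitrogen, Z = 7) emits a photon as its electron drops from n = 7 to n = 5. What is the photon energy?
13.06 eV

The energy levels are E_n = -13.6057 Z² eV / n².

Energy at n = 7: E_7 = -13.6057 × 7² / 7² = -13.60570 eV
Energy at n = 5: E_5 = -13.6057 × 7² / 5² = -26.66717 eV

For emission (electron falling to lower state), the photon energy is:
E_photon = E_7 - E_5 = |-13.60570 - (-26.66717)|
E_photon = 13.06 eV

This energy is carried away by the emitted photon.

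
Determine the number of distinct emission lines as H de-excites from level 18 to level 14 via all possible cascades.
10

The electron can occupy levels n = 14, 15, ..., 18 during de-excitation — that is m = 18 - 14 + 1 = 5 distinct levels.

The number of distinct spectral lines equals the number of ways to choose 2 of these m levels (each pair gives one possible emission transition):

Number of lines = m(m-1)/2 = 5×4/2 = 10

These correspond to all possible transitions between the 5 levels:
18 → 17, 18 → 16, 18 → 15, 18 → 14, 17 → 16, 17 → 15, 17 → 14, 16 → 15...

Each transition produces a photon with a unique energy (and thus wavelength). This count does not depend on Z.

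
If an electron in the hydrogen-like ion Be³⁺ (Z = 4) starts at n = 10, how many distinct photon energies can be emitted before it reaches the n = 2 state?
36

The electron can occupy levels n = 2, 3, ..., 10 during de-excitation — that is m = 10 - 2 + 1 = 9 distinct levels.

The number of distinct spectral lines equals the number of ways to choose 2 of these m levels (each pair gives one possible emission transition):

Number of lines = m(m-1)/2 = 9×8/2 = 36

These correspond to all possible transitions between the 9 levels:
10 → 9, 10 → 8, 10 → 7, 10 → 6, 10 → 5, 10 → 4, 10 → 3, 10 → 2...

Each transition produces a photon with a unique energy (and thus wavelength). This count does not depend on Z.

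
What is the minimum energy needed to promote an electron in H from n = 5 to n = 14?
0.47 eV

The energy levels of a hydrogen-like atom are E_n = -13.6057 eV / n².

Energy at n = 5: E_5 = -13.6057 / 5² = -0.54423 eV
Energy at n = 14: E_14 = -13.6057 / 14² = -0.06942 eV

The excitation energy is the difference:
ΔE = E_14 - E_5
ΔE = -0.06942 - (-0.54423)
ΔE = 0.47 eV

Since this is positive, energy must be absorbed (photon absorption).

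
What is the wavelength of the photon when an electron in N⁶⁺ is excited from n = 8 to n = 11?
252.661553 nm

First, find the transition energy using E_n = -13.6057 Z² / n² eV:
E_8 = -13.6057 × 7² / 8² = -10.4168640625 eV
E_11 = -13.6057 × 7² / 11² = -5.5097462810 eV

Photon energy: |ΔE| = |E_11 - E_8| = 4.9071177815 eV

Convert to wavelength using E = hc/λ with hc = 1239.84 eV·nm:
λ = hc/E = 1239.84 eV·nm / 4.9071177815 eV
λ = 252.661553 nm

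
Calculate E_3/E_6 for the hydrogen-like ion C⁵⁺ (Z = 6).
4.000000

Using E_n = -13.6057 Z² / n² eV with Z = 6:

E_3 = -13.6057 × 6² / 3² = -489.8052 / 9 = -54.422800000000 eV
E_6 = -13.6057 × 6² / 6² = -489.8052 / 36 = -13.605700000000 eV

The ratio is:
E_3/E_6 = (-54.422800000000) / (-13.605700000000)
E_3/E_6 = (-489.8052/9) / (-489.8052/36)
E_3/E_6 = 36/9
E_3/E_6 = 4.000000
(Note: the Z² factors cancel in the ratio.)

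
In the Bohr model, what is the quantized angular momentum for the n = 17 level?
1.79277e-33 J·s (or 17ℏ)

In the Bohr model, angular momentum is quantized:
L = nℏ

where ℏ = h/(2π) = 1.0545718e-34 J·s

For n = 17:
L = 17 × 1.0545718e-34 J·s
L = 1.79277e-33 J·s

This can also be written as L = 17ℏ.
The angular momentum is an integer multiple of the reduced Planck constant.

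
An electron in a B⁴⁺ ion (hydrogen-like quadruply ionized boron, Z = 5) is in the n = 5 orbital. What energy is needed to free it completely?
13.6057 eV

The ionization energy is the energy needed to remove the electron completely (n → ∞).

For a hydrogen-like ion with Z = 5, E_n = -13.6057 Z² / n² eV.

At n = 5: E_5 = -13.6057 × 5² / 5² = -13.6057000 eV
At n = ∞: E_∞ = 0 eV

Ionization energy = E_∞ - E_5 = 0 - (-13.6057000) = 13.6057000 eV
Ionization energy ≈ 13.6057 eV

This is also called the binding energy of the electron in state n = 5.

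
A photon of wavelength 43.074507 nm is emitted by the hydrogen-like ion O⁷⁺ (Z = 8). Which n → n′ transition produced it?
n = 12 → n = 5

First, find the photon energy from the wavelength (hc = 1239.84 eV·nm):
E = hc/λ = 1239.84 eV·nm / 43.074507 nm = 28.783614 eV

The energy levels of O⁷⁺ satisfy E_n = -13.6057 × 8² / n² eV, so an emission n_i → n_f releases
ΔE = 13.6057 × 8² × (1/n_f² − 1/n_i²) eV.

Setting ΔE equal to the photon energy:
1/n_f² − 1/n_i² = 28.783614 / (13.6057 × 8²) = 0.033055555

Since 1/n_i² must be positive, we need 1/n_f² > 0.033055555, i.e. n_f ≤ 5. For each allowed n_f, solve n_i = (1/n_f² − 0.033055555)^(−1/2) and check whether it is a whole number:
  n_f = 1: 1/n_i² = 1.000000000 − 0.033055555 = 0.966944445 → n_i = 1.017  (not an integer) ✗
  n_f = 2: 1/n_i² = 0.250000000 − 0.033055555 = 0.216944445 → n_i = 2.147  (not an integer) ✗
  n_f = 3: 1/n_i² = 0.111111111 − 0.033055555 = 0.078055556 → n_i = 3.579  (not an integer) ✗
  n_f = 4: 1/n_i² = 0.062500000 − 0.033055555 = 0.029444445 → n_i = 5.828  (not an integer) ✗
  n_f = 5: 1/n_i² = 0.040000000 − 0.033055555 = 0.006944445 → n_i = 12.000  → integer, n_i = 12 ✓

Only n_f = 5 gives an integer upper level, n_i = 12.

The transition is from n = 12 to n = 5 (emission).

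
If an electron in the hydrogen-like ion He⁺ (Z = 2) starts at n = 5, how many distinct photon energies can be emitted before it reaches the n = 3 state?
3

The electron can occupy levels n = 3, 4, ..., 5 during de-excitation — that is m = 5 - 3 + 1 = 3 distinct levels.

The number of distinct spectral lines equals the number of ways to choose 2 of these m levels (each pair gives one possible emission transition):

Number of lines = m(m-1)/2 = 3×2/2 = 3

These correspond to all possible transitions between the 3 levels:
5 → 4, 5 → 3, 4 → 3

Each transition produces a photon with a unique energy (and thus wavelength). This count does not depend on Z.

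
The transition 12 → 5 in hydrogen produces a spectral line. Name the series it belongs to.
Pfund series

The spectral series in hydrogen are named based on the final (lower) energy level:
- Lyman series: n_final = 1 (ultraviolet)
- Balmer series: n_final = 2 (visible/near-UV)
- Paschen series: n_final = 3 (infrared)
- Brackett series: n_final = 4 (infrared)
- Pfund series: n_final = 5 (far infrared)

Since this transition ends at n = 5, it belongs to the Pfund series.

For reference, this 12 → 5 line has photon energy
ΔE = 13.6057 eV × (1/5² - 1/12²) = 0.4497439722 eV,
corresponding to wavelength λ = hc/ΔE = 1239.84 eV·nm / 0.4497439722 eV = 2756.7685 nm in the far infrared region.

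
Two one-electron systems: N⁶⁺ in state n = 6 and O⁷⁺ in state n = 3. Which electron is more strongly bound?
O⁷⁺ at n = 3 (E = -96.75164 eV)

Using E_n = -13.6057 Z² / n² eV:

N⁶⁺ (Z = 7) at n = 6:
E = -13.6057 × 7² / 6² = -13.6057 × 49 / 36 = -18.51886944 eV

O⁷⁺ (Z = 8) at n = 3:
E = -13.6057 × 8² / 3² = -13.6057 × 64 / 9 = -96.75164444 eV

Since -96.75164444 eV < -18.51886944 eV,
O⁷⁺ at n = 3 is more tightly bound (requires more energy to ionize).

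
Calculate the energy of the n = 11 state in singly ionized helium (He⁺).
-0.449775 eV

For hydrogen-like ions, the energy levels scale with Z²:
E_n = -13.6057 Z² / n² eV

For He⁺ (Z = 2) at n = 11:
E_11 = -13.6057 × 2² / 11²
E_11 = -13.6057 × 4 / 121
E_11 = -54.4228 / 121
E_11 = -0.449775 eV

The energy is 4 times more negative than hydrogen at the same n due to the stronger nuclear charge.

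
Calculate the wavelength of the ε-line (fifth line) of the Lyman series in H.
93.73013 nm

The lines of a series are numbered from the longest wavelength (smallest ΔE) outward; the fifth line is the transition from n = n_f + 5 to n_f.
The Lyman series has all transitions ending at n_f = 1.

For H, the fifth line (ε-line) is the jump from n = 6 to n = 1:
E_6 = -13.6057 / 6² = -0.3779361 eV
E_1 = -13.6057 / 1² = -13.6057000 eV
ΔE = E_6 - E_1 = 13.2277639 eV

λ = hc/E = 1239.84 eV·nm / 13.2277639 eV
λ = 93.73013 nm

This is the ε-line of the Lyman series in H.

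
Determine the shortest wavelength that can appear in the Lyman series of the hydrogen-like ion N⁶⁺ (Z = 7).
1.86 nm

The series limit corresponds to the transition from n = ∞ to n = 1.
This is the highest energy (shortest wavelength) transition in the Lyman series.

E_∞ = 0 eV
E_1 = -13.6057 × 7² / 1² = -666.6793 eV

Energy at series limit:
ΔE = E_∞ - E_1 = 0 - (-666.6793) = 666.6793 eV
λ = hc/E = 1239.84 eV·nm / 666.6793 eV = 1.86 nm

This energy equals the ionization energy from the n = 1 state of N⁶⁺.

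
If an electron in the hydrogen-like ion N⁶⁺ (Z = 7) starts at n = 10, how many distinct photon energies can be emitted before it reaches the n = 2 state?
36

The electron can occupy levels n = 2, 3, ..., 10 during de-excitation — that is m = 10 - 2 + 1 = 9 distinct levels.

The number of distinct spectral lines equals the number of ways to choose 2 of these m levels (each pair gives one possible emission transition):

Number of lines = m(m-1)/2 = 9×8/2 = 36

These correspond to all possible transitions between the 9 levels:
10 → 9, 10 → 8, 10 → 7, 10 → 6, 10 → 5, 10 → 4, 10 → 3, 10 → 2...

Each transition produces a photon with a unique energy (and thus wavelength). This count does not depend on Z.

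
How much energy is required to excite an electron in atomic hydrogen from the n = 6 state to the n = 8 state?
0.165347 eV

The energy levels of a hydrogen-like atom are E_n = -13.6057 eV / n².

Energy at n = 6: E_6 = -13.6057 / 6² = -0.377936111 eV
Energy at n = 8: E_8 = -13.6057 / 8² = -0.212589063 eV

The excitation energy is the difference:
ΔE = E_8 - E_6
ΔE = -0.212589063 - (-0.377936111)
ΔE = 0.165347 eV

Since this is positive, energy must be absorbed (photon absorption).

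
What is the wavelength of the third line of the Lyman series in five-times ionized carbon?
2.700045 nm

The lines of a series are numbered from the longest wavelength (smallest ΔE) outward; the third line is the transition from n = n_f + 3 to n_f.
The Lyman series has all transitions ending at n_f = 1.

For C⁵⁺ (Z = 6), the third line (γ-line) is the jump from n = 4 to n = 1:
E_4 = -13.6057 × 6² / 4² = -30.61282500 eV
E_1 = -13.6057 × 6² / 1² = -489.80520000 eV
ΔE = E_4 - E_1 = 459.19237500 eV

λ = hc/E = 1239.84 eV·nm / 459.19237500 eV
λ = 2.700045 nm

This is the γ-line of the Lyman series in C⁵⁺.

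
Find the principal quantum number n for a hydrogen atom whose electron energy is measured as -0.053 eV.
n = 16

The exact energy levels follow E_n = -13.6057 eV / n².

The measured value (-0.053 eV) is reported to only 2 significant figures, so we must test candidate n values and see which one matches to that precision.

Candidate energies:
  n = 14:  E = -13.6057/14² = -0.06942 eV
  n = 15:  E = -13.6057/15² = -0.06047 eV
  n = 16:  E = -13.6057/16² = -0.05315 eV  ← matches
  n = 17:  E = -13.6057/17² = -0.04708 eV
  n = 18:  E = -13.6057/18² = -0.04199 eV

Checking against the measurement of -0.053 eV (2 sig figs), only n = 16 agrees:
E_16 = -0.05315 eV, which rounds to -0.053 eV ✓

Therefore n = 16.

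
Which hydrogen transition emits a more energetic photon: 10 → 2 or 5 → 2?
10 → 2

Calculate the energy for each transition:

Transition 10 → 2:
ΔE₁ = |E_2 - E_10| = |-13.6057/2² - (-13.6057/10²)|
ΔE₁ = |-3.4014250000 - (-0.1360570000)| = 3.2653680 eV

Transition 5 → 2:
ΔE₂ = |E_2 - E_5| = |-13.6057/2² - (-13.6057/5²)|
ΔE₂ = |-3.4014250000 - (-0.5442280000)| = 2.8571970 eV

Since 3.2653680 eV > 2.8571970 eV, the transition 10 → 2 emits the more energetic photon.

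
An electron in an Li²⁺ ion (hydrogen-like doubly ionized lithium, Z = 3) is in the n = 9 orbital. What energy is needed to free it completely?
1.51174 eV

The ionization energy is the energy needed to remove the electron completely (n → ∞).

For a hydrogen-like ion with Z = 3, E_n = -13.6057 Z² / n² eV.

At n = 9: E_9 = -13.6057 × 3² / 9² = -1.51174444 eV
At n = ∞: E_∞ = 0 eV

Ionization energy = E_∞ - E_9 = 0 - (-1.51174444) = 1.51174444 eV
Ionization energy ≈ 1.51174 eV

This is also called the binding energy of the electron in state n = 9.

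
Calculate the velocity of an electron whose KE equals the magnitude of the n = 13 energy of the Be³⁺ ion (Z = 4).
6.73e+05 m/s (or 0.225% of c)

The binding energy at n = 13 for Be³⁺ is:
E_13 = -13.6057 × 4²/13² = -1.28811 eV
|E_13| = 1.28811 eV

Convert to Joules:
KE = 1.28811 eV × (1.602177 × 10⁻¹⁹ J/eV) = 2.0638e-19 J

Using KE = ½mv²:
v = √(2·KE/m_e)
v = √(2 × 2.0638e-19 J / 9.10938 × 10⁻³¹ kg)
v = 6.73e+05 m/s

This is approximately 0.225% the speed of light.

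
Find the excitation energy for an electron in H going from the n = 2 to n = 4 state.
2.551069 eV

The energy levels of a hydrogen-like atom are E_n = -13.6057 eV / n².

Energy at n = 2: E_2 = -13.6057 / 2² = -3.401425000 eV
Energy at n = 4: E_4 = -13.6057 / 4² = -0.850356250 eV

The excitation energy is the difference:
ΔE = E_4 - E_2
ΔE = -0.850356250 - (-3.401425000)
ΔE = 2.551069 eV

Since this is positive, energy must be absorbed (photon absorption).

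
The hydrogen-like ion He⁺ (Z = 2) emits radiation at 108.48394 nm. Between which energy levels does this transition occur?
n = 5 → n = 2

First, find the photon energy from the wavelength (hc = 1239.84 eV·nm):
E = hc/λ = 1239.84 eV·nm / 108.48394 nm = 11.428788 eV

The energy levels of He⁺ satisfy E_n = -13.6057 × 2² / n² eV, so an emission n_i → n_f releases
ΔE = 13.6057 × 2² × (1/n_f² − 1/n_i²) eV.

Setting ΔE equal to the photon energy:
1/n_f² − 1/n_i² = 11.428788 / (13.6057 × 2²) = 0.21000000

Since 1/n_i² must be positive, we need 1/n_f² > 0.21000000, i.e. n_f ≤ 2. For each allowed n_f, solve n_i = (1/n_f² − 0.21000000)^(−1/2) and check whether it is a whole number:
  n_f = 1: 1/n_i² = 1.00000000 − 0.21000000 = 0.79000000 → n_i = 1.125  (not an integer) ✗
  n_f = 2: 1/n_i² = 0.25000000 − 0.21000000 = 0.04000000 → n_i = 5.000  → integer, n_i = 5 ✓

Only n_f = 2 gives an integer upper level, n_i = 5.

The transition is from n = 5 to n = 2 (emission).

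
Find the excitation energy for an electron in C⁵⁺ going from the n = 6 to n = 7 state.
3.610 eV

The energy levels of a hydrogen-like atom are E_n = -13.6057 Z² eV / n².

Energy at n = 6: E_6 = -13.6057 × 6² / 6² = -13.605700 eV
Energy at n = 7: E_7 = -13.6057 × 6² / 7² = -9.996024 eV

The excitation energy is the difference:
ΔE = E_7 - E_6
ΔE = -9.996024 - (-13.605700)
ΔE = 3.610 eV

Since this is positive, energy must be absorbed (photon absorption).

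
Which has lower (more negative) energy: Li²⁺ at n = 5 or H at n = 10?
Li²⁺ at n = 5 (E = -4.898052 eV)

Using E_n = -13.6057 Z² / n² eV:

Li²⁺ (Z = 3) at n = 5:
E = -13.6057 × 3² / 5² = -13.6057 × 9 / 25 = -4.898052000 eV

H (Z = 1) at n = 10:
E = -13.6057 × 1² / 10² = -13.6057 × 1 / 100 = -0.136057000 eV

Since -4.898052000 eV < -0.136057000 eV,
Li²⁺ at n = 5 is more tightly bound (requires more energy to ionize).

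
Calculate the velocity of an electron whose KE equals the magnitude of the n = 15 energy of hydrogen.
1.4585e+05 m/s (or 0.049% of c)

The binding energy at n = 15 for hydrogen is:
E_15 = -13.6057/15² = -0.060469778 eV
|E_15| = 0.060469778 eV

Convert to Joules:
KE = 0.060469778 eV × (1.602177 × 10⁻¹⁹ J/eV) = 9.688329e-21 J

Using KE = ½mv²:
v = √(2·KE/m_e)
v = √(2 × 9.688329e-21 J / 9.10938 × 10⁻³¹ kg)
v = 1.4585e+05 m/s

This is approximately 0.049% the speed of light.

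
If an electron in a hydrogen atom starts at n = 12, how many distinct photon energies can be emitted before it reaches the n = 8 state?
10

The electron can occupy levels n = 8, 9, ..., 12 during de-excitation — that is m = 12 - 8 + 1 = 5 distinct levels.

The number of distinct spectral lines equals the number of ways to choose 2 of these m levels (each pair gives one possible emission transition):

Number of lines = m(m-1)/2 = 5×4/2 = 10

These correspond to all possible transitions between the 5 levels:
12 → 11, 12 → 10, 12 → 9, 12 → 8, 11 → 10, 11 → 9, 11 → 8, 10 → 9...

Each transition produces a photon with a unique energy (and thus wavelength). This count does not depend on Z.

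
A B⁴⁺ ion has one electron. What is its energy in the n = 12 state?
-2.36 eV

For hydrogen-like ions, the energy levels scale with Z²:
E_n = -13.6057 Z² / n² eV

For B⁴⁺ (Z = 5) at n = 12:
E_12 = -13.6057 × 5² / 12²
E_12 = -13.6057 × 25 / 144
E_12 = -340.1425 / 144
E_12 = -2.36 eV

The energy is 25 times more negative than hydrogen at the same n due to the stronger nuclear charge.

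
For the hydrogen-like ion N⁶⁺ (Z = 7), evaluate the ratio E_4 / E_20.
25.000

Using E_n = -13.6057 Z² / n² eV with Z = 7:

E_4 = -13.6057 × 7² / 4² = -666.6793 / 16 = -41.667456250 eV
E_20 = -13.6057 × 7² / 20² = -666.6793 / 400 = -1.666698250 eV

The ratio is:
E_4/E_20 = (-41.667456250) / (-1.666698250)
E_4/E_20 = (-666.6793/16) / (-666.6793/400)
E_4/E_20 = 400/16
E_4/E_20 = 25.000
(Note: the Z² factors cancel in the ratio.)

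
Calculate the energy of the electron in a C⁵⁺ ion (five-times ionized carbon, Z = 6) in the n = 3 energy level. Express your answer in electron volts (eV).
-54.42 eV

The energy levels of a hydrogen-like atom are given by:
E_n = -13.6057 Z² / n² eV  (with Z = 6 for C⁵⁺)

For n = 3:
E_3 = -13.6057 × 6² / 3²
E_3 = -13.6057 × 36 / 9
E_3 = -54.42 eV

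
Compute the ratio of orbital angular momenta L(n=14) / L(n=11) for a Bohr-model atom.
1.27

In the Bohr model, L_n = nℏ, so the ratio is purely the ratio of quantum numbers:

L_14/L_11 = 14ℏ / 11ℏ = 14/11 = 1.27

The angular momentum scales linearly with n.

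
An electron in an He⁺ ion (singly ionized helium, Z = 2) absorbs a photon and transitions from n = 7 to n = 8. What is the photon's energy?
0.260 eV

The energy levels of a hydrogen-like atom are E_n = -13.6057 Z² eV / n².

Energy at n = 7: E_7 = -13.6057 × 2² / 7² = -1.110669 eV
Energy at n = 8: E_8 = -13.6057 × 2² / 8² = -0.850356 eV

The excitation energy is the difference:
ΔE = E_8 - E_7
ΔE = -0.850356 - (-1.110669)
ΔE = 0.260 eV

Since this is positive, energy must be absorbed (photon absorption).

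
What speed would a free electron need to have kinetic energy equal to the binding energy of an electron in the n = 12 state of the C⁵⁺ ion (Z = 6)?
1.094e+06 m/s (or 0.3649% of c)

The binding energy at n = 12 for C⁵⁺ is:
E_12 = -13.6057 × 6²/12² = -3.401425 eV
|E_12| = 3.401425 eV

Convert to Joules:
KE = 3.401425 eV × (1.602177 × 10⁻¹⁹ J/eV) = 5.44968e-19 J

Using KE = ½mv²:
v = √(2·KE/m_e)
v = √(2 × 5.44968e-19 J / 9.10938 × 10⁻³¹ kg)
v = 1.094e+06 m/s

This is approximately 0.3649% the speed of light.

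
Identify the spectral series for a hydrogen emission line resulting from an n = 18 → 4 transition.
Brackett series

The spectral series in hydrogen are named based on the final (lower) energy level:
- Lyman series: n_final = 1 (ultraviolet)
- Balmer series: n_final = 2 (visible/near-UV)
- Paschen series: n_final = 3 (infrared)
- Brackett series: n_final = 4 (infrared)
- Pfund series: n_final = 5 (far infrared)

Since this transition ends at n = 4, it belongs to the Brackett series.

For reference, this 18 → 4 line has photon energy
ΔE = 13.6057 eV × (1/4² - 1/18²) = 0.8083633488 eV,
corresponding to wavelength λ = hc/ΔE = 1239.84 eV·nm / 0.8083633488 eV = 1533.7657 nm in the infrared region.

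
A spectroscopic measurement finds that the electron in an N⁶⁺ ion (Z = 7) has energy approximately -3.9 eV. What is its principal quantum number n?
n = 13

The exact energy levels follow E_n = -13.6057 Z² / n² eV with Z = 7.

The measured value (-3.9 eV) is reported to only 2 significant figures, so we must test candidate n values and see which one matches to that precision.

Candidate energies:
  n = 11:  E = -13.6057 × 7² / 11² = -5.50975 eV
  n = 12:  E = -13.6057 × 7² / 12² = -4.62972 eV
  n = 13:  E = -13.6057 × 7² / 13² = -3.94485 eV  ← matches
  n = 14:  E = -13.6057 × 7² / 14² = -3.40143 eV
  n = 15:  E = -13.6057 × 7² / 15² = -2.96302 eV

Checking against the measurement of -3.9 eV (2 sig figs), only n = 13 agrees:
E_13 = -3.94485 eV, which rounds to -3.9 eV ✓

Therefore n = 13.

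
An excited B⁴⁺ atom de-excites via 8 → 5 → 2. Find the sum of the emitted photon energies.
79.72 eV

The energy levels of B⁴⁺ are E_n = -13.6057 × 5² / n² eV.

First transition (8 → 5):
ΔE₁ = |E_5 - E_8|
ΔE₁ = |-13.60570000 - (-5.31472656)| = 8.29097 eV

Second transition (5 → 2):
ΔE₂ = |E_2 - E_5|
ΔE₂ = |-85.03562500 - (-13.60570000)| = 71.42993 eV

Total energy released:
E_total = ΔE₁ + ΔE₂ = 8.29097 + 71.42993 = 79.72 eV

Note: This equals the direct transition 8 → 2: 79.72 eV ✓
Energy is conserved regardless of the path taken.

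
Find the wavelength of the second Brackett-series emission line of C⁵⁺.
72.90121 nm

The lines of a series are numbered from the longest wavelength (smallest ΔE) outward; the second line is the transition from n = n_f + 2 to n_f.
The Brackett series has all transitions ending at n_f = 4.

For C⁵⁺ (Z = 6), the second line (β-line) is the jump from n = 6 to n = 4:
E_6 = -13.6057 × 6² / 6² = -13.6057000 eV
E_4 = -13.6057 × 6² / 4² = -30.6128250 eV
ΔE = E_6 - E_4 = 17.0071250 eV

λ = hc/E = 1239.84 eV·nm / 17.0071250 eV
λ = 72.90121 nm

This is the β-line of the Brackett series in C⁵⁺.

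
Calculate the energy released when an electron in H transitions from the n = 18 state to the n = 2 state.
3.3594 eV

The energy levels are E_n = -13.6057 eV / n².

Energy at n = 18: E_18 = -13.6057 / 18² = -0.0419929 eV
Energy at n = 2: E_2 = -13.6057 / 2² = -3.4014250 eV

For emission (electron falling to lower state), the photon energy is:
E_photon = E_18 - E_2 = |-0.0419929 - (-3.4014250)|
E_photon = 3.3594 eV

This energy is carried away by the emitted photon.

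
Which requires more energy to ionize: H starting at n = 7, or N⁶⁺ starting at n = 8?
N⁶⁺ at n = 8 (E = -10.417 eV)

Using E_n = -13.6057 Z² / n² eV:

H (Z = 1) at n = 7:
E = -13.6057 × 1² / 7² = -13.6057 × 1 / 49 = -0.277667 eV

N⁶⁺ (Z = 7) at n = 8:
E = -13.6057 × 7² / 8² = -13.6057 × 49 / 64 = -10.416864 eV

Since -10.416864 eV < -0.277667 eV,
N⁶⁺ at n = 8 is more tightly bound (requires more energy to ionize).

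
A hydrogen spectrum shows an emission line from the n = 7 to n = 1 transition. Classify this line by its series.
Lyman series

The spectral series in hydrogen are named based on the final (lower) energy level:
- Lyman series: n_final = 1 (ultraviolet)
- Balmer series: n_final = 2 (visible/near-UV)
- Paschen series: n_final = 3 (infrared)
- Brackett series: n_final = 4 (infrared)
- Pfund series: n_final = 5 (far infrared)

Since this transition ends at n = 1, it belongs to the Lyman series.

For reference, this 7 → 1 line has photon energy
ΔE = 13.6057 eV × (1/1² - 1/7²) = 13.328033 eV,
corresponding to wavelength λ = hc/ΔE = 1239.84 eV·nm / 13.328033 eV = 93.0250 nm in the ultraviolet region.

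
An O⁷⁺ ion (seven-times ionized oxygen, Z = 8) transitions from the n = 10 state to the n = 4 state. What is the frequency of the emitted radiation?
1.1054e+16 Hz

First, find the transition energy:
E_10 = -13.6057 × 8² / 10² = -8.7076480 eV
E_4 = -13.6057 × 8² / 4² = -54.4228000 eV
|ΔE| = |E_4 - E_10| = 45.7151520 eV

Convert to Joules: E = 45.7151520 eV × (1.602177 × 10⁻¹⁹ J/eV) = 7.324377e-18 J

Using E = hf:
f = E/h = 7.324377e-18 J / (6.62607 × 10⁻³⁴ J·s)
f = 1.1054e+16 Hz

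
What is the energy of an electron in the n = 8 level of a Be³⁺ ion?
-3.401 eV

For hydrogen-like ions, the energy levels scale with Z²:
E_n = -13.6057 Z² / n² eV

For Be³⁺ (Z = 4) at n = 8:
E_8 = -13.6057 × 4² / 8²
E_8 = -13.6057 × 16 / 64
E_8 = -217.6912 / 64
E_8 = -3.401 eV

The energy is 16 times more negative than hydrogen at the same n due to the stronger nuclear charge.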